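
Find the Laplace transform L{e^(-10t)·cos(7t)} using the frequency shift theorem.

Frequency shift: L{e^(at)f(t)} = F(s-a). L{e^(-10t)·cos(7t)} = (s+10)/((s+10)² + 49)

Final answer: (s+10)/((s+10)² + 49)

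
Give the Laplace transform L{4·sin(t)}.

L{sin(ωt)} = ω/(s² + ω²), so L{sin(t)} = 1/(s² + 1). Then L{4·sin(t)} = 4·1/(s² + 1) = 4/(s² + 1)

Final answer: 4/(s² + 1)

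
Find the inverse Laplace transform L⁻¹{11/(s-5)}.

L⁻¹{1/(s-a)} = e^(at), so L⁻¹{1/(s-5)} = e^(5t), and L⁻¹{11/(s-5)} = 11·e^(5t)

Final answer: 11·e^(5t)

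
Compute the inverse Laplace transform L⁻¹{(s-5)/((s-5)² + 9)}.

Using frequency shift, L⁻¹{(s-5)/((s-5)² + 9)} = e^(5t)·cos(3t)

Final answer: e^(5t)·cos(3t)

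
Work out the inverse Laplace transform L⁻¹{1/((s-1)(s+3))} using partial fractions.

Decompose: A/(s-1) + B/(s+3). A = 1/4, B = -1/4. f(t) = (e^t - e^(-3t))/4

Final answer: (e^t - e^(-3t))/4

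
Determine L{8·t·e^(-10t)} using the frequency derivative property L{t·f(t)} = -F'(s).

L{e^(-10t)} = 1/(s+10). By frequency derivative: L{t·e^(-10t)} = -d/ds[1/(s+10)] = -(-1)/(s+10)² = 1/(s+10)². Then L{8·t·e^(-10t)} = 8·1/(s+10)² = 8/(s+10)²

Final answer: 8/(s+10)²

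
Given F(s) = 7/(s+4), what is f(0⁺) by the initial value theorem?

f(0⁺) = lim_{s→∞} s·7/(s+4) = lim_{s→∞} 7s/(s+4) = 7

Final answer: 7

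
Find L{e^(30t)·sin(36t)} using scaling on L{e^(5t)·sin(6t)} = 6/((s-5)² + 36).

Scaling with a=6: L{e^(30t)·sin(36t)} = (1/6) · 6/((s/6-5)² + 36). Simplifying: 36/((s-30)² + 1296)

Final answer: 36/((s-30)² + 1296)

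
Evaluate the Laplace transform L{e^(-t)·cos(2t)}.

L{e^(at)·cos(ωt)} = (s-a)/((s-a)² + ω²), so L{e^(-t)·cos(2t)} = (s+1)/((s+1)² + 4)

Final answer: (s+1)/((s+1)² + 4)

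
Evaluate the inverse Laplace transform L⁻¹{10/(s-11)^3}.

L⁻¹{n!/(s-a)^(n+1)} = t^n·e^(at) with n=2, a=11. So L⁻¹{2/(s-11)^3} = t^2·e^(11t), and L⁻¹{10/(s-11)^3} = (10/2)·t^2·e^(11t) = 5·t^2·e^(11t)

Final answer: 5·t^2·e^(11t)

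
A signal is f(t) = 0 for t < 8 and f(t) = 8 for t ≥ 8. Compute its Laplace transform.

f(t) = 8·u(t-8). L{u(t-8)} = e^(-8s)/s, so L{f(t)} = 8·e^(-8s)/s

Final answer: 8·e^(-8s)/s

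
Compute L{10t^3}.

L{t^n} = n!/s^(n+1). So L{10t^3} = 10·3!/s^4 = 60/s^4

Final answer: 60/s^4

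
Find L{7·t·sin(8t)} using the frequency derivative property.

L{sin(8t)} = 8/(s² + 64). By L{t·f(t)} = -F'(s): -d/ds[8/(s² + 64)] = -(8)·(-2s)/(s² + 64)² = 16s/(s² + 64)². Then L{7·t·sin(8t)} = 7·16s/(s² + 64)² = 112s/(s² + 64)²

Final answer: 112s/(s² + 64)²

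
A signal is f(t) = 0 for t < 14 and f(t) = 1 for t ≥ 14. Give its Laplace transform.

f(t) = u(t-14). L{u(t-14)} = e^(-14s)/s, so L{f(t)} = e^(-14s)/s

Final answer: e^(-14s)/s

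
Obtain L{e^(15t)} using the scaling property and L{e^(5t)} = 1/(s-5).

Using L{f(at)} = (1/a)F(s/a) with a=3 and f(t) = e^(5t): L{e^(15t)} = (1/3) · 1/((s/3)-5) = (1/3) · 3/(s-15) = 1/(s-15)

Final answer: 1/(s-15)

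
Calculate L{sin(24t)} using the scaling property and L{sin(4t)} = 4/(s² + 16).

Using L{f(at)} = (1/a)F(s/a) with a=6: L{sin(24t)} = (1/6) · 4/((s/6)² + 16) = (1/6) · 4·36/(s² + 576) = 24/(s² + 576)

Final answer: 24/(s² + 576)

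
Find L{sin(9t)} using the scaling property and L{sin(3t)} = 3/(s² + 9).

Using L{f(at)} = (1/a)F(s/a) with a=3: L{sin(9t)} = (1/3) · 3/((s/3)² + 9) = (1/3) · 3·9/(s² + 81) = 9/(s² + 81)

Final answer: 9/(s² + 81)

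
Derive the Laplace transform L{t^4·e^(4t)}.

L{t^n·e^(at)} = n!/(s-a)^(n+1), so L{t^4·e^(4t)} = 24/(s-4)^5

Final answer: 24/(s-4)^5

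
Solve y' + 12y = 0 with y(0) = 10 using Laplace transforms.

L{y'} + 12L{y} = 0. sY - 10 + 12Y = 0. Y(s+12) = 10. Y = 10/(s+12)

Final answer: y(t) = 10e^(-12t)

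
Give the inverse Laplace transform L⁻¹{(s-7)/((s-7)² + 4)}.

Using frequency shift, L⁻¹{(s-7)/((s-7)² + 4)} = e^(7t)·cos(2t)

Final answer: e^(7t)·cos(2t)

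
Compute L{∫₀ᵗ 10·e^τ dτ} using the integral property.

L{∫₀ᵗ f(τ)dτ} = F(s)/s with F(s) = 10/(s-1), so L{∫₀ᵗ 10·e^τ dτ} = 10/(s(s-1))

Final answer: 10/(s(s-1))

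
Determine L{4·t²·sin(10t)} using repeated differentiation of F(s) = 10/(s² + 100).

F(s) = 10/(s² + 100). F'(s) = -20s/(s² + 100)². F''(s) = -20(100 - 3s²)/(s² + 100)³ = (60s² - 2000)/(s² + 100)³. So L{t²·sin(10t)} = (-1)² F''(s) = (60s² - 2000)/(s² + 100)³. Then L{4·t²·sin(10t)} = 4·(60s² - 2000)/(s² + 100)³ = (240s² - 8000)/(s² + 100)³

Final answer: (240s² - 8000)/(s² + 100)³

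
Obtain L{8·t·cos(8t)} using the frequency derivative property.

L{cos(8t)} = s/(s² + 64). Derivative: d/ds[s/(s² + 64)] = [(s² + 64) - s·2s]/(s² + 64)² = (64 - s²)/(s² + 64)². So L{t·cos(8t)} = -F'(s) = (s² - 64)/(s² + 64)². Then L{8·t·cos(8t)} = 8·(s² - 64)/(s² + 64)²

Final answer: 8·(s² - 64)/(s² + 64)²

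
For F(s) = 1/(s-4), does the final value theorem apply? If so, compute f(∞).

sF(s) = s/(s-4) has a pole at s = 4 in the right half-plane. Theorem does NOT apply (unstable system; f(t) = e^(4t) grows without bound).

Final answer: Not applicable (unstable)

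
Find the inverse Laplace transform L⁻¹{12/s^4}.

L⁻¹{n!/s^(n+1)} = t^n with n=3. So L⁻¹{6/s^4} = t^3, and L⁻¹{12/s^4} = (12/6)·t^3 = 2·t^3

Final answer: 2·t^3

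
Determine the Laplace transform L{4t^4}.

L{4t^4} = 4 · L{t^4} = 4 · 24/s^5 = 96/s^5

Final answer: 96/s^5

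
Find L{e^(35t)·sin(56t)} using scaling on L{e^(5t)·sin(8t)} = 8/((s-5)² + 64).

Scaling with a=7: L{e^(35t)·sin(56t)} = (1/7) · 8/((s/7-5)² + 64). Simplifying: 56/((s-35)² + 3136)

Final answer: 56/((s-35)² + 3136)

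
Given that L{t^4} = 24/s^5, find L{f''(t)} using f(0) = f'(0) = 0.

L{f''(t)} = s²F(s) - sf(0) - f'(0) = s²·24/s^5 - 0 - 0 = 24/s^3

Final answer: 24/s^3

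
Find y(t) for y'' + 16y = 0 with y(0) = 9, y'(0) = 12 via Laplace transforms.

L{y''} + 16L{y} = 0. s²Y - 9s - 12 + 16Y = 0. Y(s² + 16) = 9s + 12. Y = (9s + 12)/(s² + 16). Inverting: y(t) = 9cos(4t) + 3sin(4t)

Final answer: y(t) = 9cos(4t) + 3sin(4t)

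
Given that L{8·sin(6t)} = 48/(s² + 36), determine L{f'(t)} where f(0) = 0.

L{f'(t)} = s·F(s) - f(0) = s·48/(s² + 36) - 0 = 48s/(s² + 36)

Final answer: 48s/(s² + 36)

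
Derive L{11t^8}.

L{t^n} = n!/s^(n+1). So L{11t^8} = 11·8!/s^9 = 443520/s^9

Final answer: 443520/s^9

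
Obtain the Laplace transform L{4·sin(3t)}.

L{sin(ωt)} = ω/(s² + ω²), so L{sin(3t)} = 3/(s² + 9). Then L{4·sin(3t)} = 4·3/(s² + 9) = 12/(s² + 9)

Final answer: 12/(s² + 9)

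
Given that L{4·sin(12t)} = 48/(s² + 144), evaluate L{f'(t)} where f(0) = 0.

L{f'(t)} = s·F(s) - f(0) = s·48/(s² + 144) - 0 = 48s/(s² + 144)

Final answer: 48s/(s² + 144)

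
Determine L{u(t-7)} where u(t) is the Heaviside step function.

L{u(t-a)} = e^(-as)/s. Here a=7, so L{u(t-7)} = e^(-7s)/s

Final answer: e^(-7s)/s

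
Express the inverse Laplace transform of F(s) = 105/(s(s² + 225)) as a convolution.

105/(s(s² + 225)) = (1/s)·(105/(s² + 225)) = L{1}·L{7·sin(15t)}. So f(t) = 1*(7·sin(15t)) = ∫₀ᵗ 7·sin(15τ) dτ

Final answer: ∫₀ᵗ 7·sin(15τ) dτ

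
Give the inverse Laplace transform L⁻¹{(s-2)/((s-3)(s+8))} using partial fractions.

Using partial fractions, f(t) = (e^(3t) + 10e^(-8t))/11

Final answer: (e^(3t) + 10e^(-8t))/11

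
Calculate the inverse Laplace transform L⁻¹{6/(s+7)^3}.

L⁻¹{n!/(s-a)^(n+1)} = t^n·e^(at) with n=2, a=-7. So L⁻¹{2/(s+7)^3} = t^2·e^(-7t), and L⁻¹{6/(s+7)^3} = (6/2)·t^2·e^(-7t) = 3·t^2·e^(-7t)

Final answer: 3·t^2·e^(-7t)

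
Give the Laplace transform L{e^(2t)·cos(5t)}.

L{e^(at)·cos(ωt)} = (s-a)/((s-a)² + ω²), so L{e^(2t)·cos(5t)} = (s-2)/((s-2)² + 25)

Final answer: (s-2)/((s-2)² + 25)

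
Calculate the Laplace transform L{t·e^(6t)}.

L{t^n·e^(at)} = n!/(s-a)^(n+1), so L{t·e^(6t)} = 1/(s-6)^2

Final answer: 1/(s-6)^2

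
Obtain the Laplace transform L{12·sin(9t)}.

L{sin(ωt)} = ω/(s² + ω²), so L{sin(9t)} = 9/(s² + 81). Then L{12·sin(9t)} = 12·9/(s² + 81) = 108/(s² + 81)

Final answer: 108/(s² + 81)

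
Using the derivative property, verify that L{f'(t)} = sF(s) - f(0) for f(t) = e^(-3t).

f'(t) = -3e^(-3t). Direct: L{f'(t)} = -3/(s+3). Property: s·1/(s+3) - 1 = (s - (s+3))/(s+3) = -3/(s+3). ✓

Final answer: -3/(s+3)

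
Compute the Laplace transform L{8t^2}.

L{8t^2} = 8 · L{t^2} = 8 · 2/s^3 = 16/s^3

Final answer: 16/s^3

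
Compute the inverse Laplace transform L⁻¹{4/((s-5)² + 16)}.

Using frequency shift, L⁻¹{4/((s-5)² + 16)} = e^(5t)·sin(4t)

Final answer: e^(5t)·sin(4t)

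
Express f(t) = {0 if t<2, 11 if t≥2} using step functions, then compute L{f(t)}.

f(t) = 11·u(t-2). L{u(t-2)} = e^(-2s)/s, so L{f(t)} = 11·e^(-2s)/s

Final answer: 11·e^(-2s)/s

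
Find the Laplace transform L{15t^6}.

L{15t^6} = 15 · L{t^6} = 15 · 720/s^7 = 10800/s^7

Final answer: 10800/s^7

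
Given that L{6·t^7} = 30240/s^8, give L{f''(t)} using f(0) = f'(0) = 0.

L{f''(t)} = s²F(s) - sf(0) - f'(0) = s²·30240/s^8 - 0 - 0 = 30240/s^6

Final answer: 30240/s^6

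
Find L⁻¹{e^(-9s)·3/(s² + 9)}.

L⁻¹{3/(s² + 9)} = sin(3t). By the time shift theorem, L⁻¹{e^(-as)F(s)} = u(t-a)f(t-a) with a=9, so L⁻¹{e^(-9s)·3/(s² + 9)} = u(t-9)·sin(3(t-9))

Final answer: u(t-9)·sin(3(t-9))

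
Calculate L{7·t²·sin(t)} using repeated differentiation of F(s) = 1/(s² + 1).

F(s) = 1/(s² + 1). F'(s) = -2s/(s² + 1)². F''(s) = -2(1 - 3s²)/(s² + 1)³ = (6s² - 2)/(s² + 1)³. So L{t²·sin(t)} = (-1)² F''(s) = (6s² - 2)/(s² + 1)³. Then L{7·t²·sin(t)} = 7·(6s² - 2)/(s² + 1)³ = (42s² - 14)/(s² + 1)³

Final answer: (42s² - 14)/(s² + 1)³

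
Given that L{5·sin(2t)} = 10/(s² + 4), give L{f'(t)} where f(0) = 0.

L{f'(t)} = s·F(s) - f(0) = s·10/(s² + 4) - 0 = 10s/(s² + 4)

Final answer: 10s/(s² + 4)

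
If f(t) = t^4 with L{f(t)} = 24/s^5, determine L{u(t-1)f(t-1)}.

Time shift theorem: L{u(t-a)f(t-a)} = e^(-as)F(s). Here a=1, F(s) = 24/s^5, so L{u(t-1)f(t-1)} = e^(-s)·24/s^5

Final answer: e^(-s)·24/s^5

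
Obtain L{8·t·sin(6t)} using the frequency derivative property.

L{sin(6t)} = 6/(s² + 36). By L{t·f(t)} = -F'(s): -d/ds[6/(s² + 36)] = -(6)·(-2s)/(s² + 36)² = 12s/(s² + 36)². Then L{8·t·sin(6t)} = 8·12s/(s² + 36)² = 96s/(s² + 36)²

Final answer: 96s/(s² + 36)²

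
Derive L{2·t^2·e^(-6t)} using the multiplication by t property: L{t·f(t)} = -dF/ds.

Using L{t^n·e^(at)} = n!/(s-a)^(n+1), L{t^2·e^(-6t)} = 2/(s+6)^3, so L{2·t^2·e^(-6t)} = 2·2/(s+6)^3 = 4/(s+6)^3

Final answer: 4/(s+6)^3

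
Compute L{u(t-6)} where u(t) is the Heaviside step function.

L{u(t-a)} = e^(-as)/s. Here a=6, so L{u(t-6)} = e^(-6s)/s

Final answer: e^(-6s)/s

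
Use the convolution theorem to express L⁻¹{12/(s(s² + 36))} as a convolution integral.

12/(s(s² + 36)) = (1/s)·(12/(s² + 36)) = L{1}·L{2·sin(6t)}. So f(t) = 1*(2·sin(6t)) = ∫₀ᵗ 2·sin(6τ) dτ

Final answer: ∫₀ᵗ 2·sin(6τ) dτ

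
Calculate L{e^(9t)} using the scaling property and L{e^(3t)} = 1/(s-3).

Using L{f(at)} = (1/a)F(s/a) with a=3 and f(t) = e^(3t): L{e^(9t)} = (1/3) · 1/((s/3)-3) = (1/3) · 3/(s-9) = 1/(s-9)

Final answer: 1/(s-9)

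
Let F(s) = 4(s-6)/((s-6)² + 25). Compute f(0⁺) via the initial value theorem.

f(0⁺) = lim_{s→∞} sF(s) = lim_{s→∞} 4s(s-6)/((s-6)² + 25) = 4

Final answer: 4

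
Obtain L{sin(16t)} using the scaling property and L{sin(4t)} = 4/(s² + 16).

Using L{f(at)} = (1/a)F(s/a) with a=4: L{sin(16t)} = (1/4) · 4/((s/4)² + 16) = (1/4) · 4·16/(s² + 256) = 16/(s² + 256)

Final answer: 16/(s² + 256)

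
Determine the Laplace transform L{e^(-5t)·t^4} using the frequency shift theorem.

L{e^(at)·t^n} = n!/(s-a)^(n+1), so L{e^(-5t)·t^4} = 24/(s+5)^5

Final answer: 24/(s+5)^5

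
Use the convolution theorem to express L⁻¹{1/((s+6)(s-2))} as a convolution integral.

1/((s+6)(s-2)) = (1/(s+6))·(1/(s-2)) = L{e^(-6t)}·L{e^(2t)}. So f(t) = e^(-6t)*e^(2t) = ∫₀ᵗ e^(-6τ)·e^(2(t-τ)) dτ

Final answer: ∫₀ᵗ e^(-6τ)·e^(2(t-τ)) dτ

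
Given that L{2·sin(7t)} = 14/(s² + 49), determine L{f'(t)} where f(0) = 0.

L{f'(t)} = s·F(s) - f(0) = s·14/(s² + 49) - 0 = 14s/(s² + 49)

Final answer: 14s/(s² + 49)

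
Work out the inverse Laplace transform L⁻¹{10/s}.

L⁻¹{c/s} = c, so L⁻¹{10/s} = 10

Final answer: 10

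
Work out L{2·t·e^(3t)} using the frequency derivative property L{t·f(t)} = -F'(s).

L{e^(3t)} = 1/(s-3). By frequency derivative: L{t·e^(3t)} = -d/ds[1/(s-3)] = -(-1)/(s-3)² = 1/(s-3)². Then L{2·t·e^(3t)} = 2·1/(s-3)² = 2/(s-3)²

Final answer: 2/(s-3)²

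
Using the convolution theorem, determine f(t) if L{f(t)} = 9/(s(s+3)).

9/(s(s+3)) = (9/s)·(1/(s+3)) = L{9}·L{e^(-3t)}. By convolution, f(t) = 9*e^(-3t) = ∫₀ᵗ 9·e^(-3τ) dτ = 9·(1 - e^(-3t))/3

Final answer: 9·(1 - e^(-3t))/3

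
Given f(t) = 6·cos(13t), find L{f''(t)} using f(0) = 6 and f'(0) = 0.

F(s) = 6s/(s² + 169). L{f''(t)} = s²F(s) - sf(0) - f'(0) = 6s³/(s² + 169) - 6s = (6s³ - 6s(s² + 169))/(s² + 169) = -1014s/(s² + 169)

Final answer: -1014s/(s² + 169)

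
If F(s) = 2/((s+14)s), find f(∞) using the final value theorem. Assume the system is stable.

f(∞) = lim_{s→0} sF(s) = lim_{s→0} 2/(s+14) = 1/7

Final answer: 1/7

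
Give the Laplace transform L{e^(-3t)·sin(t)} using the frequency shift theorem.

Frequency shift: L{e^(at)f(t)} = F(s-a). L{e^(-3t)·sin(t)} = 1/((s+3)² + 1)

Final answer: 1/((s+3)² + 1)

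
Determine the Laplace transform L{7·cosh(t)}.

L{cosh(ωt)} = s/(s² - ω²), so L{cosh(t)} = s/(s² - 1). Then L{7·cosh(t)} = 7·s/(s² - 1) = 7s/(s² - 1)

Final answer: 7s/(s² - 1)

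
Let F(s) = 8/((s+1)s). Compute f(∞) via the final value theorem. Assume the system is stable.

f(∞) = lim_{s→0} sF(s) = lim_{s→0} 8/(s+1) = 8

Final answer: 8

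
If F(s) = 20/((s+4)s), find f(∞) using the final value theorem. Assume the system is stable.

f(∞) = lim_{s→0} sF(s) = lim_{s→0} 20/(s+4) = 5

Final answer: 5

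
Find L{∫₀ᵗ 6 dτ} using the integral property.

L{∫₀ᵗ f(τ)dτ} = F(s)/s with f(t) = 6. F(s) = 6/s, so L{∫₀ᵗ 6 dτ} = (6/s)/s = 6/s². (Check: ∫₀ᵗ 6 dτ = 6t.)

Final answer: 6/s²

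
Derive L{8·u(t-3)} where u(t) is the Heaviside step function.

L{u(t-a)} = e^(-as)/s. Here a=3, so L{u(t-3)} = e^(-3s)/s, and L{8·u(t-3)} = 8·e^(-3s)/s

Final answer: 8·e^(-3s)/s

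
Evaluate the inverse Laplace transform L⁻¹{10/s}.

L⁻¹{c/s} = c, so L⁻¹{10/s} = 10

Final answer: 10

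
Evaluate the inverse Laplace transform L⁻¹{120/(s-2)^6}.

L⁻¹{n!/(s-a)^(n+1)} = t^n·e^(at), so L⁻¹{120/(s-2)^6} = t^5·e^(2t)

Final answer: t^5·e^(2t)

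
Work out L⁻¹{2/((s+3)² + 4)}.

Form: b/((s-a)² + b²) → e^(at)sin(bt). With a=-3, b=2

Final answer: e^(-3t)·sin(2t)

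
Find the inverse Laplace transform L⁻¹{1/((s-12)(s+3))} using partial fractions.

Decompose: A/(s-12) + B/(s+3). A = 1/15, B = -1/15. f(t) = (e^(12t) - e^(-3t))/15

Final answer: (e^(12t) - e^(-3t))/15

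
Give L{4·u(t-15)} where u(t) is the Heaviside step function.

L{u(t-a)} = e^(-as)/s. Here a=15, so L{u(t-15)} = e^(-15s)/s, and L{4·u(t-15)} = 4·e^(-15s)/s

Final answer: 4·e^(-15s)/s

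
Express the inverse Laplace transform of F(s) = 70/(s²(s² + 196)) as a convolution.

70/(s²(s² + 196)) = (1/s²)·(70/(s² + 196)) = L{t}·L{5·sin(14t)}. So f(t) = t*(5·sin(14t)) = ∫₀ᵗ 5τ·sin(14(t-τ)) dτ

Final answer: ∫₀ᵗ 5τ·sin(14(t-τ)) dτ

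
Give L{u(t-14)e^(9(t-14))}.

u(t-a)f(t-a) with f(t)=e^(9t). L{e^(9t)} = 1/(s-9). By time shift: e^(-14s)/(s-9)

Final answer: e^(-14s)/(s-9)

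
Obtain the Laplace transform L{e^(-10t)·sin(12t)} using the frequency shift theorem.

Frequency shift: L{e^(at)f(t)} = F(s-a). L{e^(-10t)·sin(12t)} = 12/((s+10)² + 144)

Final answer: 12/((s+10)² + 144)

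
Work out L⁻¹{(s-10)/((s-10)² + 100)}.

Using frequency shift: L⁻¹{(s-a)/((s-a)² + b²)} = e^(at)cos(bt). Here a=10, b=10

Final answer: e^(10t)·cos(10t)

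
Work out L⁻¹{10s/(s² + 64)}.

This is the form c·s/(s² + a²) with a = 8, c = 10. L⁻¹ = 10·cos(8t)

Final answer: 10·cos(8t)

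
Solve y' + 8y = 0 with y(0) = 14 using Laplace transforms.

L{y'} + 8L{y} = 0. sY - 14 + 8Y = 0. Y(s+8) = 14. Y = 14/(s+8)

Final answer: y(t) = 14e^(-8t)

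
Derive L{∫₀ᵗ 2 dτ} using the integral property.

L{∫₀ᵗ f(τ)dτ} = F(s)/s with f(t) = 2. F(s) = 2/s, so L{∫₀ᵗ 2 dτ} = (2/s)/s = 2/s². (Check: ∫₀ᵗ 2 dτ = 2t.)

Final answer: 2/s²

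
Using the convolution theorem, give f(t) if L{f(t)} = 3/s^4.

3/s^4 = (3/s)·(1/s^3) = L{3}·L{t^2/2}. By convolution, f(t) = 3*t^2/2 = ∫₀ᵗ 3·τ^2/2 dτ = 3·t^3/6

Final answer: 3·t^3/6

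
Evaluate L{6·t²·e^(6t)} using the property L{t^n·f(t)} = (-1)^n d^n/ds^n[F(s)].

L{e^(6t)} = 1/(s-6). d/ds[1/(s-6)] = -1/(s-6)². d²/ds²[1/(s-6)] = 2/(s-6)³. So L{t²·e^(6t)} = (-1)² · 2/(s-6)³ = 2/(s-6)³. Then L{6·t²·e^(6t)} = 6·2/(s-6)³ = 12/(s-6)³

Final answer: 12/(s-6)³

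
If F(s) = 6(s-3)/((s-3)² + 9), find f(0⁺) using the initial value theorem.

f(0⁺) = lim_{s→∞} sF(s) = lim_{s→∞} 6s(s-3)/((s-3)² + 9) = 6

Final answer: 6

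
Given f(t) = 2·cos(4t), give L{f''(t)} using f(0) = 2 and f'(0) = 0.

F(s) = 2s/(s² + 16). L{f''(t)} = s²F(s) - sf(0) - f'(0) = 2s³/(s² + 16) - 2s = (2s³ - 2s(s² + 16))/(s² + 16) = -32s/(s² + 16)

Final answer: -32s/(s² + 16)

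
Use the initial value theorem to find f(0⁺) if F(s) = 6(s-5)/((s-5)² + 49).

f(0⁺) = lim_{s→∞} sF(s) = lim_{s→∞} 6s(s-5)/((s-5)² + 49) = 6

Final answer: 6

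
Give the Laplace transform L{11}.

L{11} = 11 · L{1} = 11/s

Final answer: 11/s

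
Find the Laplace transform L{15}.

L{15} = 15 · L{1} = 15/s

Final answer: 15/s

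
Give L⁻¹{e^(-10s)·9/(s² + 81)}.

L⁻¹{9/(s² + 81)} = sin(9t). By the time shift theorem, L⁻¹{e^(-as)F(s)} = u(t-a)f(t-a) with a=10, so L⁻¹{e^(-10s)·9/(s² + 81)} = u(t-10)·sin(9(t-10))

Final answer: u(t-10)·sin(9(t-10))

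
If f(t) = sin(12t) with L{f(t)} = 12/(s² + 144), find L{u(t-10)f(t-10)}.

Time shift theorem: L{u(t-a)f(t-a)} = e^(-as)F(s). Here a=10, F(s) = 12/(s² + 144), so L{u(t-10)f(t-10)} = e^(-10s)·12/(s² + 144)

Final answer: e^(-10s)·12/(s² + 144)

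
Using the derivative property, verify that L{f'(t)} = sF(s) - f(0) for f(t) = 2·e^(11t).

f'(t) = 22e^(11t). Direct: L{f'(t)} = 22/(s-11). Property: s·2/(s-11) - 2 = (2s - 2(s-11))/(s-11) = 22/(s-11). ✓

Final answer: 22/(s-11)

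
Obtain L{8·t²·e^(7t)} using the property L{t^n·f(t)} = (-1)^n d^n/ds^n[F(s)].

L{e^(7t)} = 1/(s-7). d/ds[1/(s-7)] = -1/(s-7)². d²/ds²[1/(s-7)] = 2/(s-7)³. So L{t²·e^(7t)} = (-1)² · 2/(s-7)³ = 2/(s-7)³. Then L{8·t²·e^(7t)} = 8·2/(s-7)³ = 16/(s-7)³

Final answer: 16/(s-7)³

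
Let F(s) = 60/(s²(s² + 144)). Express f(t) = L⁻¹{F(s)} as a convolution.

60/(s²(s² + 144)) = (1/s²)·(60/(s² + 144)) = L{t}·L{5·sin(12t)}. So f(t) = t*(5·sin(12t)) = ∫₀ᵗ 5τ·sin(12(t-τ)) dτ

Final answer: ∫₀ᵗ 5τ·sin(12(t-τ)) dτ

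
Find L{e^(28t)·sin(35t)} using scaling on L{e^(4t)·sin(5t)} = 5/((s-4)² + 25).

Scaling with a=7: L{e^(28t)·sin(35t)} = (1/7) · 5/((s/7-4)² + 25). Simplifying: 35/((s-28)² + 1225)

Final answer: 35/((s-28)² + 1225)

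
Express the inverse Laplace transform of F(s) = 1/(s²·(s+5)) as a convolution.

1/(s²·(s+5)) = (1/s^2)·(1/(s+5)) = L{t}·L{e^(-5t)}. So f(t) = t*e^(-5t) = ∫₀ᵗ τ·e^(-5(t-τ)) dτ

Final answer: ∫₀ᵗ τ·e^(-5(t-τ)) dτ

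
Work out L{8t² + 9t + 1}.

L{8t² + 9t + 1} = 8·2/s³ + 9/s² + 1/s = 16/s³ + 9/s² + 1/s

Final answer: 16/s³ + 9/s² + 1/s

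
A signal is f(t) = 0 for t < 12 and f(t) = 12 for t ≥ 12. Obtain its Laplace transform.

f(t) = 12·u(t-12). L{u(t-12)} = e^(-12s)/s, so L{f(t)} = 12·e^(-12s)/s

Final answer: 12·e^(-12s)/s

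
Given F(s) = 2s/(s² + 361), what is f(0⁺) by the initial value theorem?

f(0⁺) = lim_{s→∞} s·2s/(s² + 361) = lim_{s→∞} 2s²/(s² + 361) = 2

Final answer: 2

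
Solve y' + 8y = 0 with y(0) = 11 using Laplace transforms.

L{y'} + 8L{y} = 0. sY - 11 + 8Y = 0. Y(s+8) = 11. Y = 11/(s+8)

Final answer: y(t) = 11e^(-8t)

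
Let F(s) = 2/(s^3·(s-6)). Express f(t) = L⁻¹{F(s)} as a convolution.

2/(s^3·(s-6)) = (2/s^3)·(1/(s-6)) = L{t^2}·L{e^(6t)}. So f(t) = t^2*e^(6t) = ∫₀ᵗ τ^2·e^(6(t-τ)) dτ

Final answer: ∫₀ᵗ τ^2·e^(6(t-τ)) dτ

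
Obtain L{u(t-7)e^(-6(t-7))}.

u(t-a)f(t-a) with f(t)=e^(-6t). L{e^(-6t)} = 1/(s+6). By time shift: e^(-7s)/(s+6)

Final answer: e^(-7s)/(s+6)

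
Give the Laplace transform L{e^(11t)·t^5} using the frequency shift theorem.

L{e^(at)·t^n} = n!/(s-a)^(n+1), so L{e^(11t)·t^5} = 120/(s-11)^6

Final answer: 120/(s-11)^6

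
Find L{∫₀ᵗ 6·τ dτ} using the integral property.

L{∫₀ᵗ f(τ)dτ} = F(s)/s with f(t) = 6t. F(s) = 6/s^2, so L{∫₀ᵗ 6·τ dτ} = (6/s^2)/s = 6/s^3. (Check: ∫₀ᵗ 6·τ dτ = 6t^2/2.)

Final answer: 6/s^3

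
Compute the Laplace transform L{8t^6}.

L{8t^6} = 8 · L{t^6} = 8 · 720/s^7 = 5760/s^7

Final answer: 5760/s^7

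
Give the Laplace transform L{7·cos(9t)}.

L{cos(ωt)} = s/(s² + ω²), so L{cos(9t)} = s/(s² + 81). Then L{7·cos(9t)} = 7·s/(s² + 81) = 7s/(s² + 81)

Final answer: 7s/(s² + 81)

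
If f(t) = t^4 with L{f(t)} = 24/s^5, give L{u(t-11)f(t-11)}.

Time shift theorem: L{u(t-a)f(t-a)} = e^(-as)F(s). Here a=11, F(s) = 24/s^5, so L{u(t-11)f(t-11)} = e^(-11s)·24/s^5

Final answer: e^(-11s)·24/s^5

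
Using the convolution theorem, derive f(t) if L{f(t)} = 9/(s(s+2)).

9/(s(s+2)) = (9/s)·(1/(s+2)) = L{9}·L{e^(-2t)}. By convolution, f(t) = 9*e^(-2t) = ∫₀ᵗ 9·e^(-2τ) dτ = 9·(1 - e^(-2t))/2

Final answer: 9·(1 - e^(-2t))/2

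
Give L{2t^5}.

L{t^n} = n!/s^(n+1). So L{2t^5} = 2·5!/s^6 = 240/s^6

Final answer: 240/s^6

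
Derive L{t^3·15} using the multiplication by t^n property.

L{15} = 15/s. d^1/ds^1[1/s] = -1/s². d^2/ds^2[1/s] = 2/s^3. d^3/ds^3[1/s] = -6/s^4. So L{t^3} = (-1)^{3}·-6/s^4 = 6/s^4. Then L{t^3·15} = 15·6/s^4 = 90/s^4

Final answer: 90/s^4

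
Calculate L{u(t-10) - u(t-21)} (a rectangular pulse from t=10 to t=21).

L{u(t-a)} = e^(-as)/s. L{u(t-10) - u(t-21)} = (e^(-10s) - e^(-21s))/s

Final answer: (e^(-10s) - e^(-21s))/s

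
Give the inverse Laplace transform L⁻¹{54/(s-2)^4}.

L⁻¹{n!/(s-a)^(n+1)} = t^n·e^(at) with n=3, a=2. So L⁻¹{6/(s-2)^4} = t^3·e^(2t), and L⁻¹{54/(s-2)^4} = (54/6)·t^3·e^(2t) = 9·t^3·e^(2t)

Final answer: 9·t^3·e^(2t)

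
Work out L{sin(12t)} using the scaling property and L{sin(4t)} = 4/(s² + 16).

Using L{f(at)} = (1/a)F(s/a) with a=3: L{sin(12t)} = (1/3) · 4/((s/3)² + 16) = (1/3) · 4·9/(s² + 144) = 12/(s² + 144)

Final answer: 12/(s² + 144)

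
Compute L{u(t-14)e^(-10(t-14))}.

u(t-a)f(t-a) with f(t)=e^(-10t). L{e^(-10t)} = 1/(s+10). By time shift: e^(-14s)/(s+10)

Final answer: e^(-14s)/(s+10)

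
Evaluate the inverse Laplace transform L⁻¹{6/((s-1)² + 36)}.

Using frequency shift, L⁻¹{6/((s-1)² + 36)} = e^t·sin(6t)

Final answer: e^t·sin(6t)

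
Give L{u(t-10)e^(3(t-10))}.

u(t-a)f(t-a) with f(t)=e^(3t). L{e^(3t)} = 1/(s-3). By time shift: e^(-10s)/(s-3)

Final answer: e^(-10s)/(s-3)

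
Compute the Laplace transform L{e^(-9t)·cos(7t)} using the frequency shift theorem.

Frequency shift: L{e^(at)f(t)} = F(s-a). L{e^(-9t)·cos(7t)} = (s+9)/((s+9)² + 49)

Final answer: (s+9)/((s+9)² + 49)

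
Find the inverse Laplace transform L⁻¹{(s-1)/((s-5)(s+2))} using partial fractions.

Using partial fractions, f(t) = (4e^(5t) + 3e^(-2t))/7

Final answer: (4e^(5t) + 3e^(-2t))/7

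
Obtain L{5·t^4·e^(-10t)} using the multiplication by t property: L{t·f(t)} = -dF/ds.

Using L{t^n·e^(at)} = n!/(s-a)^(n+1), L{t^4·e^(-10t)} = 24/(s+10)^5, so L{5·t^4·e^(-10t)} = 5·24/(s+10)^5 = 120/(s+10)^5

Final answer: 120/(s+10)^5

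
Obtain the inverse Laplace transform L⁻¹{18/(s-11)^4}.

L⁻¹{n!/(s-a)^(n+1)} = t^n·e^(at) with n=3, a=11. So L⁻¹{6/(s-11)^4} = t^3·e^(11t), and L⁻¹{18/(s-11)^4} = (18/6)·t^3·e^(11t) = 3·t^3·e^(11t)

Final answer: 3·t^3·e^(11t)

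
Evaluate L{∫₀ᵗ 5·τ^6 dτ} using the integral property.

L{∫₀ᵗ f(τ)dτ} = F(s)/s with f(t) = 5t^6. F(s) = 3600/s^7, so L{∫₀ᵗ 5·τ^6 dτ} = (3600/s^7)/s = 3600/s^8. (Check: ∫₀ᵗ 5·τ^6 dτ = 5t^7/7.)

Final answer: 3600/s^8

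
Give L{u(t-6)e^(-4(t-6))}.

u(t-a)f(t-a) with f(t)=e^(-4t). L{e^(-4t)} = 1/(s+4). By time shift: e^(-6s)/(s+4)

Final answer: e^(-6s)/(s+4)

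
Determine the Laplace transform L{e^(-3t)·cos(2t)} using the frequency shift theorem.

Frequency shift: L{e^(at)f(t)} = F(s-a). L{e^(-3t)·cos(2t)} = (s+3)/((s+3)² + 4)

Final answer: (s+3)/((s+3)² + 4)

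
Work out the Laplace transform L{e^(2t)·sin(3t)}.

L{e^(at)·sin(ωt)} = ω/((s-a)² + ω²), so L{e^(2t)·sin(3t)} = 3/((s-2)² + 9)

Final answer: 3/((s-2)² + 9)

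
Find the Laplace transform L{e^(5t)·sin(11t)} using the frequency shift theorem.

Frequency shift: L{e^(at)f(t)} = F(s-a). L{e^(5t)·sin(11t)} = 11/((s-5)² + 121)

Final answer: 11/((s-5)² + 121)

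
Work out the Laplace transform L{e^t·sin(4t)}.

L{e^(at)·sin(ωt)} = ω/((s-a)² + ω²), so L{e^t·sin(4t)} = 4/((s-1)² + 16)

Final answer: 4/((s-1)² + 16)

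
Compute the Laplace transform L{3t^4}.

L{3t^4} = 3 · L{t^4} = 3 · 24/s^5 = 72/s^5

Final answer: 72/s^5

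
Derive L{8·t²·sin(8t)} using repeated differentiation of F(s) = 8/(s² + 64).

F(s) = 8/(s² + 64). F'(s) = -16s/(s² + 64)². F''(s) = -16(64 - 3s²)/(s² + 64)³ = (48s² - 1024)/(s² + 64)³. So L{t²·sin(8t)} = (-1)² F''(s) = (48s² - 1024)/(s² + 64)³. Then L{8·t²·sin(8t)} = 8·(48s² - 1024)/(s² + 64)³ = (384s² - 8192)/(s² + 64)³

Final answer: (384s² - 8192)/(s² + 64)³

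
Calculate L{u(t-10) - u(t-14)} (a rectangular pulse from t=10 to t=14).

L{u(t-a)} = e^(-as)/s. L{u(t-10) - u(t-14)} = (e^(-10s) - e^(-14s))/s

Final answer: (e^(-10s) - e^(-14s))/s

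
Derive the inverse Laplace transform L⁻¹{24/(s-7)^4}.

L⁻¹{n!/(s-a)^(n+1)} = t^n·e^(at) with n=3, a=7. So L⁻¹{6/(s-7)^4} = t^3·e^(7t), and L⁻¹{24/(s-7)^4} = (24/6)·t^3·e^(7t) = 4·t^3·e^(7t)

Final answer: 4·t^3·e^(7t)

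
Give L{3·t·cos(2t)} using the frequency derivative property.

L{cos(2t)} = s/(s² + 4). Derivative: d/ds[s/(s² + 4)] = [(s² + 4) - s·2s]/(s² + 4)² = (4 - s²)/(s² + 4)². So L{t·cos(2t)} = -F'(s) = (s² - 4)/(s² + 4)². Then L{3·t·cos(2t)} = 3·(s² - 4)/(s² + 4)²

Final answer: 3·(s² - 4)/(s² + 4)²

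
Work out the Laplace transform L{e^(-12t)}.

L{e^(at)} = 1/(s-a), so L{e^(-12t)} = 1/(s+12)

Final answer: 1/(s+12)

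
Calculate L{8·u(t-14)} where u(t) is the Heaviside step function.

L{u(t-a)} = e^(-as)/s. Here a=14, so L{u(t-14)} = e^(-14s)/s, and L{8·u(t-14)} = 8·e^(-14s)/s

Final answer: 8·e^(-14s)/s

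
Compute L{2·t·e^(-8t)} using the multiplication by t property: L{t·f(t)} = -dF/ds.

Using L{t^n·e^(at)} = n!/(s-a)^(n+1), L{t·e^(-8t)} = 1/(s+8)^2, so L{2·t·e^(-8t)} = 2·1/(s+8)^2 = 2/(s+8)^2

Final answer: 2/(s+8)^2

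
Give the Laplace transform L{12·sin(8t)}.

L{sin(ωt)} = ω/(s² + ω²), so L{sin(8t)} = 8/(s² + 64). Then L{12·sin(8t)} = 12·8/(s² + 64) = 96/(s² + 64)

Final answer: 96/(s² + 64)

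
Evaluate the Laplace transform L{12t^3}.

L{12t^3} = 12 · L{t^3} = 12 · 6/s^4 = 72/s^4

Final answer: 72/s^4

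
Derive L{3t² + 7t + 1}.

L{3t² + 7t + 1} = 3·2/s³ + 7/s² + 1/s = 6/s³ + 7/s² + 1/s

Final answer: 6/s³ + 7/s² + 1/s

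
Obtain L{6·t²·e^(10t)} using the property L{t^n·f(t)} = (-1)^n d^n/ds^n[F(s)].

L{e^(10t)} = 1/(s-10). d/ds[1/(s-10)] = -1/(s-10)². d²/ds²[1/(s-10)] = 2/(s-10)³. So L{t²·e^(10t)} = (-1)² · 2/(s-10)³ = 2/(s-10)³. Then L{6·t²·e^(10t)} = 6·2/(s-10)³ = 12/(s-10)³

Final answer: 12/(s-10)³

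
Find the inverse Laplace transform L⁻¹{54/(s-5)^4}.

L⁻¹{n!/(s-a)^(n+1)} = t^n·e^(at) with n=3, a=5. So L⁻¹{6/(s-5)^4} = t^3·e^(5t), and L⁻¹{54/(s-5)^4} = (54/6)·t^3·e^(5t) = 9·t^3·e^(5t)

Final answer: 9·t^3·e^(5t)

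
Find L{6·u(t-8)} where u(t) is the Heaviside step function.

L{u(t-a)} = e^(-as)/s. Here a=8, so L{u(t-8)} = e^(-8s)/s, and L{6·u(t-8)} = 6·e^(-8s)/s

Final answer: 6·e^(-8s)/s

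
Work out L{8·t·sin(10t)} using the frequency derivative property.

L{sin(10t)} = 10/(s² + 100). By L{t·f(t)} = -F'(s): -d/ds[10/(s² + 100)] = -(10)·(-2s)/(s² + 100)² = 20s/(s² + 100)². Then L{8·t·sin(10t)} = 8·20s/(s² + 100)² = 160s/(s² + 100)²

Final answer: 160s/(s² + 100)²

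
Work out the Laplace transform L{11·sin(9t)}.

L{sin(ωt)} = ω/(s² + ω²), so L{sin(9t)} = 9/(s² + 81). Then L{11·sin(9t)} = 11·9/(s² + 81) = 99/(s² + 81)

Final answer: 99/(s² + 81)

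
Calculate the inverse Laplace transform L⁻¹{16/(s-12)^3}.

L⁻¹{n!/(s-a)^(n+1)} = t^n·e^(at) with n=2, a=12. So L⁻¹{2/(s-12)^3} = t^2·e^(12t), and L⁻¹{16/(s-12)^3} = (16/2)·t^2·e^(12t) = 8·t^2·e^(12t)

Final answer: 8·t^2·e^(12t)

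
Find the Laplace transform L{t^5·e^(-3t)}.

L{t^n·e^(at)} = n!/(s-a)^(n+1), so L{t^5·e^(-3t)} = 120/(s+3)^6

Final answer: 120/(s+3)^6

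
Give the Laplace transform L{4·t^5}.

L{t^n} = n!/s^(n+1), so L{t^5} = 120/s^6. Then L{4·t^5} = 4·120/s^6 = 480/s^6

Final answer: 480/s^6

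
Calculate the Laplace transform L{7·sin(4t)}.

L{sin(ωt)} = ω/(s² + ω²), so L{sin(4t)} = 4/(s² + 16). Then L{7·sin(4t)} = 7·4/(s² + 16) = 28/(s² + 16)

Final answer: 28/(s² + 16)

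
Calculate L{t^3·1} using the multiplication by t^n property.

L{1} = 1/s. d^1/ds^1[1/s] = -1/s². d^2/ds^2[1/s] = 2/s^3. d^3/ds^3[1/s] = -6/s^4. So L{t^3} = (-1)^{3}·-6/s^4 = 6/s^4

Final answer: 6/s^4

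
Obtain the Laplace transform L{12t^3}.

L{12t^3} = 12 · L{t^3} = 12 · 6/s^4 = 72/s^4

Final answer: 72/s^4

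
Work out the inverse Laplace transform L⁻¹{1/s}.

L⁻¹{c/s} = c, so L⁻¹{1/s} = 1

Final answer: 1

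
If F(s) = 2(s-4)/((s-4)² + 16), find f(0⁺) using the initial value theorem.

f(0⁺) = lim_{s→∞} sF(s) = lim_{s→∞} 2s(s-4)/((s-4)² + 16) = 2

Final answer: 2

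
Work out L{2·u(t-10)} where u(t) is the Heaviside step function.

L{u(t-a)} = e^(-as)/s. Here a=10, so L{u(t-10)} = e^(-10s)/s, and L{2·u(t-10)} = 2·e^(-10s)/s

Final answer: 2·e^(-10s)/s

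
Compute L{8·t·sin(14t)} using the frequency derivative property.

L{sin(14t)} = 14/(s² + 196). By L{t·f(t)} = -F'(s): -d/ds[14/(s² + 196)] = -(14)·(-2s)/(s² + 196)² = 28s/(s² + 196)². Then L{8·t·sin(14t)} = 8·28s/(s² + 196)² = 224s/(s² + 196)²

Final answer: 224s/(s² + 196)²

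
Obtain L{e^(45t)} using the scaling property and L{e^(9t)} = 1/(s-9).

Using L{f(at)} = (1/a)F(s/a) with a=5 and f(t) = e^(9t): L{e^(45t)} = (1/5) · 1/((s/5)-9) = (1/5) · 5/(s-45) = 1/(s-45)

Final answer: 1/(s-45)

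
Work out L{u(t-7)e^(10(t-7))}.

u(t-a)f(t-a) with f(t)=e^(10t). L{e^(10t)} = 1/(s-10). By time shift: e^(-7s)/(s-10)

Final answer: e^(-7s)/(s-10)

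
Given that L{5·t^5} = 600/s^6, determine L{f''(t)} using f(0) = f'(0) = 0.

L{f''(t)} = s²F(s) - sf(0) - f'(0) = s²·600/s^6 - 0 - 0 = 600/s^4

Final answer: 600/s^4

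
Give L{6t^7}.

L{t^n} = n!/s^(n+1). So L{6t^7} = 6·7!/s^8 = 30240/s^8

Final answer: 30240/s^8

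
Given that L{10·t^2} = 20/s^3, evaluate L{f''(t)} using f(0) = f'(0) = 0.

L{f''(t)} = s²F(s) - sf(0) - f'(0) = s²·20/s^3 - 0 - 0 = 20/s

Final answer: 20/s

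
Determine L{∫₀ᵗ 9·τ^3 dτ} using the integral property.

L{∫₀ᵗ f(τ)dτ} = F(s)/s with f(t) = 9t^3. F(s) = 54/s^4, so L{∫₀ᵗ 9·τ^3 dτ} = (54/s^4)/s = 54/s^5. (Check: ∫₀ᵗ 9·τ^3 dτ = 9t^4/4.)

Final answer: 54/s^5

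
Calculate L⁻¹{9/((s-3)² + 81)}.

Form: b/((s-a)² + b²) → e^(at)sin(bt). With a=3, b=9

Final answer: e^(3t)·sin(9t)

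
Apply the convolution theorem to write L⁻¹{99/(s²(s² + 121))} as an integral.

99/(s²(s² + 121)) = (1/s²)·(99/(s² + 121)) = L{t}·L{9·sin(11t)}. So f(t) = t*(9·sin(11t)) = ∫₀ᵗ 9τ·sin(11(t-τ)) dτ

Final answer: ∫₀ᵗ 9τ·sin(11(t-τ)) dτ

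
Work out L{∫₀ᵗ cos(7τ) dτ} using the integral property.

L{∫₀ᵗ f(τ)dτ} = F(s)/s with F(s) = s/(s² + 49), so the result is (s/(s² + 49))/s = 1/(s² + 49)

Final answer: 1/(s² + 49)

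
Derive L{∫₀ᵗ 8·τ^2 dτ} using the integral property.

L{∫₀ᵗ f(τ)dτ} = F(s)/s with f(t) = 8t^2. F(s) = 16/s^3, so L{∫₀ᵗ 8·τ^2 dτ} = (16/s^3)/s = 16/s^4. (Check: ∫₀ᵗ 8·τ^2 dτ = 8t^3/3.)

Final answer: 16/s^4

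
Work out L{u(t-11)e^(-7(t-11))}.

u(t-a)f(t-a) with f(t)=e^(-7t). L{e^(-7t)} = 1/(s+7). By time shift: e^(-11s)/(s+7)

Final answer: e^(-11s)/(s+7)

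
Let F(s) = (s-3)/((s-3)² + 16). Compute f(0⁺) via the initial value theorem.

f(0⁺) = lim_{s→∞} sF(s) = lim_{s→∞} s(s-3)/((s-3)² + 16) = 1

Final answer: 1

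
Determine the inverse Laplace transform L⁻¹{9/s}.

L⁻¹{c/s} = c, so L⁻¹{9/s} = 9

Final answer: 9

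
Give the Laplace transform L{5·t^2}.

L{t^n} = n!/s^(n+1), so L{t^2} = 2/s^3. Then L{5·t^2} = 5·2/s^3 = 10/s^3

Final answer: 10/s^3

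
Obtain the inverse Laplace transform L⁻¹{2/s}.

L⁻¹{c/s} = c, so L⁻¹{2/s} = 2

Final answer: 2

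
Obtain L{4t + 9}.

L{4t + 9} = 4·L{t} + 9·L{1} = 4/s² + 9/s

Final answer: 4/s² + 9/s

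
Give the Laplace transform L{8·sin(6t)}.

L{sin(ωt)} = ω/(s² + ω²), so L{sin(6t)} = 6/(s² + 36). Then L{8·sin(6t)} = 8·6/(s² + 36) = 48/(s² + 36)

Final answer: 48/(s² + 36)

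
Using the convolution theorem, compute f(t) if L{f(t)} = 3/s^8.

3/s^8 = (3/s)·(1/s^7) = L{3}·L{t^6/720}. By convolution, f(t) = 3*t^6/720 = ∫₀ᵗ 3·τ^6/720 dτ = 3·t^7/5040

Final answer: 3·t^7/5040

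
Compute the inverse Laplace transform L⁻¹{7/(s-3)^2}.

L⁻¹{n!/(s-a)^(n+1)} = t^n·e^(at) with n=1, a=3. So L⁻¹{1/(s-3)^2} = t·e^(3t), and L⁻¹{7/(s-3)^2} = (7/1)·t·e^(3t) = 7·t·e^(3t)

Final answer: 7·t·e^(3t)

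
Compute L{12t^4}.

L{t^n} = n!/s^(n+1). So L{12t^4} = 12·4!/s^5 = 288/s^5

Final answer: 288/s^5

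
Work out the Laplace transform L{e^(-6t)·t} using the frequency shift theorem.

L{e^(at)·t^n} = n!/(s-a)^(n+1), so L{e^(-6t)·t} = 1/(s+6)^2

Final answer: 1/(s+6)^2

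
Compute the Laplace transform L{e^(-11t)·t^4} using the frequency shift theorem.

L{e^(at)·t^n} = n!/(s-a)^(n+1), so L{e^(-11t)·t^4} = 24/(s+11)^5

Final answer: 24/(s+11)^5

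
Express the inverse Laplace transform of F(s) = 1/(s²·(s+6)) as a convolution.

1/(s²·(s+6)) = (1/s^2)·(1/(s+6)) = L{t}·L{e^(-6t)}. So f(t) = t*e^(-6t) = ∫₀ᵗ τ·e^(-6(t-τ)) dτ

Final answer: ∫₀ᵗ τ·e^(-6(t-τ)) dτ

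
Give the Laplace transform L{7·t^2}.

L{t^n} = n!/s^(n+1), so L{t^2} = 2/s^3. Then L{7·t^2} = 7·2/s^3 = 14/s^3

Final answer: 14/s^3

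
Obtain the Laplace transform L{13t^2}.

L{13t^2} = 13 · L{t^2} = 13 · 2/s^3 = 26/s^3

Final answer: 26/s^3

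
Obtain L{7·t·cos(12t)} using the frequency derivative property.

L{cos(12t)} = s/(s² + 144). Derivative: d/ds[s/(s² + 144)] = [(s² + 144) - s·2s]/(s² + 144)² = (144 - s²)/(s² + 144)². So L{t·cos(12t)} = -F'(s) = (s² - 144)/(s² + 144)². Then L{7·t·cos(12t)} = 7·(s² - 144)/(s² + 144)²

Final answer: 7·(s² - 144)/(s² + 144)²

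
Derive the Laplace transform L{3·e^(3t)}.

L{e^(at)} = 1/(s-a), so L{e^(3t)} = 1/(s-3). Then L{3·e^(3t)} = 3/(s-3)

Final answer: 3/(s-3)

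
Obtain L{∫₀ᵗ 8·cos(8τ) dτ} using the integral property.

L{∫₀ᵗ f(τ)dτ} = F(s)/s with F(s) = 8s/(s² + 64), so the result is (8s/(s² + 64))/s = 8/(s² + 64)

Final answer: 8/(s² + 64)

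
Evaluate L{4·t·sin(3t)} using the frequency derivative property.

L{sin(3t)} = 3/(s² + 9). By L{t·f(t)} = -F'(s): -d/ds[3/(s² + 9)] = -(3)·(-2s)/(s² + 9)² = 6s/(s² + 9)². Then L{4·t·sin(3t)} = 4·6s/(s² + 9)² = 24s/(s² + 9)²

Final answer: 24s/(s² + 9)²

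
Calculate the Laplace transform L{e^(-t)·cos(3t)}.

L{e^(at)·cos(ωt)} = (s-a)/((s-a)² + ω²), so L{e^(-t)·cos(3t)} = (s+1)/((s+1)² + 9)

Final answer: (s+1)/((s+1)² + 9)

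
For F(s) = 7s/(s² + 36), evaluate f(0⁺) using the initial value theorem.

f(0⁺) = lim_{s→∞} s·7s/(s² + 36) = lim_{s→∞} 7s²/(s² + 36) = 7

Final answer: 7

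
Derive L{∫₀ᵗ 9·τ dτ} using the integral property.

L{∫₀ᵗ f(τ)dτ} = F(s)/s with f(t) = 9t. F(s) = 9/s^2, so L{∫₀ᵗ 9·τ dτ} = (9/s^2)/s = 9/s^3. (Check: ∫₀ᵗ 9·τ dτ = 9t^2/2.)

Final answer: 9/s^3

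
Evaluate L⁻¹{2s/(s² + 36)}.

This is the form c·s/(s² + a²) with a = 6, c = 2. L⁻¹ = 2·cos(6t)

Final answer: 2·cos(6t)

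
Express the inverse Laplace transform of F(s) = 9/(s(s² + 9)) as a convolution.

9/(s(s² + 9)) = (1/s)·(9/(s² + 9)) = L{1}·L{3·sin(3t)}. So f(t) = 1*(3·sin(3t)) = ∫₀ᵗ 3·sin(3τ) dτ

Final answer: ∫₀ᵗ 3·sin(3τ) dτ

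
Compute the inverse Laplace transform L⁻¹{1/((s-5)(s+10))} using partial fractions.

Decompose: A/(s-5) + B/(s+10). A = 1/15, B = -1/15. f(t) = (e^(5t) - e^(-10t))/15

Final answer: (e^(5t) - e^(-10t))/15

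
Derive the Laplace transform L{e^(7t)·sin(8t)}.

L{e^(at)·sin(ωt)} = ω/((s-a)² + ω²), so L{e^(7t)·sin(8t)} = 8/((s-7)² + 64)

Final answer: 8/((s-7)² + 64)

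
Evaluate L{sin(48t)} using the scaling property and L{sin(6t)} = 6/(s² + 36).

Using L{f(at)} = (1/a)F(s/a) with a=8: L{sin(48t)} = (1/8) · 6/((s/8)² + 36) = (1/8) · 6·64/(s² + 2304) = 48/(s² + 2304)

Final answer: 48/(s² + 2304)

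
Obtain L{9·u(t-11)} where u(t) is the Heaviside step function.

L{u(t-a)} = e^(-as)/s. Here a=11, so L{u(t-11)} = e^(-11s)/s, and L{9·u(t-11)} = 9·e^(-11s)/s

Final answer: 9·e^(-11s)/s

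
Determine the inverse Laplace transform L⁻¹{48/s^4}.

L⁻¹{n!/s^(n+1)} = t^n with n=3. So L⁻¹{6/s^4} = t^3, and L⁻¹{48/s^4} = (48/6)·t^3 = 8·t^3

Final answer: 8·t^3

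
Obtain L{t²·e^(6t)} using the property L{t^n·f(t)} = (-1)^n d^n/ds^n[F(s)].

L{e^(6t)} = 1/(s-6). d/ds[1/(s-6)] = -1/(s-6)². d²/ds²[1/(s-6)] = 2/(s-6)³. So L{t²·e^(6t)} = (-1)² · 2/(s-6)³ = 2/(s-6)³

Final answer: 2/(s-6)³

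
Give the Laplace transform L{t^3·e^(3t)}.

L{t^n·e^(at)} = n!/(s-a)^(n+1), so L{t^3·e^(3t)} = 6/(s-3)^4

Final answer: 6/(s-3)^4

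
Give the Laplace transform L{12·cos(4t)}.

L{cos(ωt)} = s/(s² + ω²), so L{cos(4t)} = s/(s² + 16). Then L{12·cos(4t)} = 12·s/(s² + 16) = 12s/(s² + 16)

Final answer: 12s/(s² + 16)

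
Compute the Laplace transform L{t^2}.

L{t^n} = n!/s^(n+1), so L{t^2} = 2/s^3

Final answer: 2/s^3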